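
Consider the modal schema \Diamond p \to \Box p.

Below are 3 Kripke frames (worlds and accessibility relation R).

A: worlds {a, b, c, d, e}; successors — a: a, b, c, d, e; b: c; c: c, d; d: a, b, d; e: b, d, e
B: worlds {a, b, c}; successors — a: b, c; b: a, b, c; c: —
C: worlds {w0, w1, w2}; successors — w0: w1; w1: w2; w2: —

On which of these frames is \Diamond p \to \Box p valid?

C

This is the axiom for partial functionality; its first-order frame correspondent is \forall x \forall y \forall z (Rxy \wedge Rxz \to y = z).
A: fails — a sees both a and b.
B: fails — a sees both b and c.
C: condition met.
Valid on: C.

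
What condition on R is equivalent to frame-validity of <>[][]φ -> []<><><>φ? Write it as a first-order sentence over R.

This is a Sahlqvist (Geach-type) schema ◇^1□^2φ → □^1◇^3φ.
First-order correspondent: forall x forall y forall z ((xRy & xRz) -> exists w (y R^2 w & z R^3 w)).

forall x forall y forall z ((xRy & xRz) -> exists w (y R^2 w & z R^3 w))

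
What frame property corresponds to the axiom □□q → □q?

Suppose □□q→□q is valid. Take Rxy and set V(q)={w : xR²w}. Then □□q at x, so □q at x, so q at y, i.e. ∃z(Rxz∧Rzy).
Conversely, on a frame with density the schema holds at every world under every valuation.
Frame condition: ∀x ∀y (Rxy → ∃z (Rxz ∧ Rzy)).

density: ∀x ∀y (Rxy → ∃z (Rxz ∧ Rzy))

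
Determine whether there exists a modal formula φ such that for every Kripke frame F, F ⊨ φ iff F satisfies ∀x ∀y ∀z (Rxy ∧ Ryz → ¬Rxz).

If a class were modally definable it would be closed under surjective bounded morphisms (Goldblatt–Thomason).
The 7-cycle (worlds a,b,c,d,e,f,g with a→b→c→d→e→f→g→a) is intransitive. Mapping every world to a single reflexive point • is a surjective bounded morphism; the reflexive point is not intransitive (R••∧R•• but R••).
Hence intransitivity is not modally definable.

No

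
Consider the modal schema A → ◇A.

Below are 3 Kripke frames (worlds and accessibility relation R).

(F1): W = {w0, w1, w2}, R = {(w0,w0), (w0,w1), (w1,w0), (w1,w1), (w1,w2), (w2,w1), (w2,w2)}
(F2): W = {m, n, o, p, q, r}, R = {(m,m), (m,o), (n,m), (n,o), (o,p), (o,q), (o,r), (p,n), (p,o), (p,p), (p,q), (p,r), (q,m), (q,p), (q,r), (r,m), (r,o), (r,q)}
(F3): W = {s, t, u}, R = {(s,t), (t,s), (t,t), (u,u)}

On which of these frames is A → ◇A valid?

This is the axiom for reflexivity; its first-order frame correspondent is ∀x Rxx.
(F1): condition met.
(F2): fails — world n does not see itself.
(F3): fails — world s does not see itself.
Valid on: (F1).

(F1)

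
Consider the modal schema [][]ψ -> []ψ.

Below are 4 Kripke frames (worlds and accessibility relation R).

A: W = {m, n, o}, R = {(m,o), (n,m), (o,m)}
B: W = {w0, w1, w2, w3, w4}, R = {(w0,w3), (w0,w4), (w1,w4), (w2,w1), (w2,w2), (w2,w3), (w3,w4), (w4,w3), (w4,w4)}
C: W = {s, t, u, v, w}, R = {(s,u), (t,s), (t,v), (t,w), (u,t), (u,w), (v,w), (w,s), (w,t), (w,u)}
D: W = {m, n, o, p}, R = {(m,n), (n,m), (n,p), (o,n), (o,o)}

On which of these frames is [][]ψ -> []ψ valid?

B

This is the axiom for density; its first-order frame correspondent is forall x forall y (Rxy -> exists z (Rxz & Rzy)).
A: fails — Rnm but no z with Rnz and Rzm.
B: condition met.
C: fails — Rtv but no z with Rtz and Rzv.
D: fails — Rnm but no z with Rnz and Rzm.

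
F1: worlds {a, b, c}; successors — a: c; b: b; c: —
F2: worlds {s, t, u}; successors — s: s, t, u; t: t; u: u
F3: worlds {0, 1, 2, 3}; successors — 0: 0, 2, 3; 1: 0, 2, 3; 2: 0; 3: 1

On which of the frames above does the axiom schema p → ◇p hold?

The schema corresponds to reflexivity: ∀x Rxx.
F1: fails — world a does not see itself.
F2: satisfies the condition.
F3: fails — world 1 does not see itself.

F2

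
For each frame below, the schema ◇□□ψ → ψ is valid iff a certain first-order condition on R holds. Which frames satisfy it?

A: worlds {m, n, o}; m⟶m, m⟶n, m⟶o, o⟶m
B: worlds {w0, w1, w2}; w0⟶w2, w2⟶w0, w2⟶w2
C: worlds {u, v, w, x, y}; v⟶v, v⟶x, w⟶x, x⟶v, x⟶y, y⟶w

The schema corresponds to a generalized confluence (Geach) condition: ∀x ∀y (xRy → ∃w (yR²w ∧ x = w)).
A: fails — mRn but no w with nR²w and m=w.
B: satisfies the condition.
C: satisfies the condition.

B, C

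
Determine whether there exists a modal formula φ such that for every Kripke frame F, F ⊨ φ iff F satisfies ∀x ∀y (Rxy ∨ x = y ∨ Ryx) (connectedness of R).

Modal frame validity is preserved under disjoint unions.
Take 3 disjoint single-world reflexive frames: each is trivially connected, but their disjoint union has 3 worlds with no edge between distinct components, so it is not connected.
Hence connectedness of R is not modally definable.

No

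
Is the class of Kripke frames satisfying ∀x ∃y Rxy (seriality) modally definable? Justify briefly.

This is a Sahlqvist condition; the D axiom □r → ◇r defines it.

Yes, by □r → ◇r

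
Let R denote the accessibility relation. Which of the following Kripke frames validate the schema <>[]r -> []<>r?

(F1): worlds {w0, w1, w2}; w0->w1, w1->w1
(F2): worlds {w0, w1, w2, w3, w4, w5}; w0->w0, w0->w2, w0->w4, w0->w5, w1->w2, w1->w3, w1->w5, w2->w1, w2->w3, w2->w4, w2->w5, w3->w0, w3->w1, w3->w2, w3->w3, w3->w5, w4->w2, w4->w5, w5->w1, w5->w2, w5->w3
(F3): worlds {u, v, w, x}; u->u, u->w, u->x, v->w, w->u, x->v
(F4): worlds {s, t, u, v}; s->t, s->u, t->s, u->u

Frame correspondent (Sahlqvist): forall x forall y forall z (Rxy & Rxz -> exists w (Ryw & Rzw)) — i.e. convergence.
(F1): condition met.
(F2): condition met.
(F3): fails — Ruw and Rux but w and x have no common successor.
(F4): fails — Rsu and Rst but u and t have no common successor.
Valid on: (F1), (F2).

(F1), (F2)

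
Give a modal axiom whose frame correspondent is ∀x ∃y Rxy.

□s → ◇s

This is seriality; the standard corresponding axiom is D: □s → ◇s.
Suppose □s→◇s is valid. At any x set V(s)=W. Then □s at x, so ◇s at x, so x has a successor.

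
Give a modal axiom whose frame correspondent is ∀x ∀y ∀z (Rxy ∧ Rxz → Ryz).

◇ψ → □◇ψ

The condition is the Euclidean property. The 5 schema ◇ψ → □◇ψ defines it.
Suppose ◇ψ→□◇ψ is valid. Take Rxy, Rxz and set V(ψ)={y}. Then ◇ψ at x, so □◇ψ at x, so ◇ψ at z, so some w with Rzw has ψ; w=y, i.e. Rzy. By symmetry of the argument, Ryz.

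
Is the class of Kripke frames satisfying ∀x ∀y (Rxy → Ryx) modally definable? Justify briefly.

Definable; r → □◇r defines it

This is a Sahlqvist condition; the B axiom r → □◇r defines it.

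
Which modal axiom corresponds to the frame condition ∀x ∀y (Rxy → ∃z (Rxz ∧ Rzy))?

□□q → □q

The condition is density. The C4 schema □□q → □q defines it.
Suppose □□q→□q is valid. Take Rxy and set V(q)={w : xR²w}. Then □□q at x, so □q at x, so q at y, i.e. ∃z(Rxz∧Rzy).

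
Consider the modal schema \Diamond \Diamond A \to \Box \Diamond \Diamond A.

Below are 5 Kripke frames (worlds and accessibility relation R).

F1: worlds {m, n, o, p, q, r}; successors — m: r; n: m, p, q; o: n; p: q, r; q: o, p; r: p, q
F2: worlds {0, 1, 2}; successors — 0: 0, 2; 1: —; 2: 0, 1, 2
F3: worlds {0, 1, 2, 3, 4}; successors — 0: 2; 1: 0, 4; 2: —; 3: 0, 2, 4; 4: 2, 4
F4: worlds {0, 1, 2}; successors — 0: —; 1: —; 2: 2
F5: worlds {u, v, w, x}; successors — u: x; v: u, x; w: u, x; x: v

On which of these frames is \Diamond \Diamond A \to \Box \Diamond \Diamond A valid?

This is the axiom for a generalized confluence (Geach) condition; its first-order frame correspondent is \forall x \forall y \forall z ((x R^2 y \wedge xRz) \to \exists w (y = w \wedge z R^2 w)).
F1: fails — nR²o, nRm but no w with o=w and mR²w.
F2: fails — 2R²0, 2R1 but no w with 0=w and 1R²w.
F3: fails — 1R²2, 1R0 but no w with 2=w and 0R²w.
F4: condition met.
F5: fails — uR²v, uRx but no t with v=t and xR²t.

F4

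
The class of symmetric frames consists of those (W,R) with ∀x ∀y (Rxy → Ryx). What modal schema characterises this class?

p → □◇p

The condition is symmetry. The B schema p → □◇p defines it.
Suppose p→□◇p is valid. Take Rxy and set V(p)={x}. Then p at x, so □◇p at x, so ◇p at y, so some z with Ryz has p; z=x, i.e. Ryx.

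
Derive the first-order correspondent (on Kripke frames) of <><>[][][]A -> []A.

This is a Sahlqvist (Geach-type) schema ◇^2□^3A → □^1◇^0A.
First-order correspondent: forall x forall y forall z ((x R^2 y & xRz) -> exists w (y R^3 w & z = w)).

forall x forall y forall z ((x R^2 y & xRz) -> exists w (y R^3 w & z = w))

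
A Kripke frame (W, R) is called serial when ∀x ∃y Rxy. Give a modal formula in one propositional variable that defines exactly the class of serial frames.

A defining formula is □ψ → ◇ψ (the D axiom).
Suppose □ψ→◇ψ is valid. At any x set V(ψ)=W. Then □ψ at x, so ◇ψ at x, so x has a successor.

□ψ → ◇ψ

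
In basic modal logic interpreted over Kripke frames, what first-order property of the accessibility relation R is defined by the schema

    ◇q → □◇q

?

The Euclidean property

Suppose ◇q→□◇q is valid. Take Rxy, Rxz and set V(q)={y}. Then ◇q at x, so □◇q at x, so ◇q at z, so some w with Rzw has q; w=y, i.e. Rzy. By symmetry of the argument, Ryz.
The converse is a direct semantic check.
Frame condition: ∀x ∀y ∀z (Rxy ∧ Rxz → Ryz).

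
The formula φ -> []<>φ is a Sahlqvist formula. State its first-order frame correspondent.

symmetry: forall x forall y (Rxy -> Ryx)

Suppose φ→□◇φ is valid. Take Rxy and set V(φ)={x}. Then φ at x, so □◇φ at x, so ◇φ at y, so some z with Ryz has φ; z=x, i.e. Ryx.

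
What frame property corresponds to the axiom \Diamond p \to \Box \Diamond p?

Suppose ◇p→□◇p is valid. Take Rxy, Rxz and set V(p)={y}. Then ◇p at x, so □◇p at x, so ◇p at z, so some w with Rzw has p; w=y, i.e. Rzy. By symmetry of the argument, Ryz.

the Euclidean property: \forall x \forall y \forall z (Rxy \wedge Rxz \to Ryz)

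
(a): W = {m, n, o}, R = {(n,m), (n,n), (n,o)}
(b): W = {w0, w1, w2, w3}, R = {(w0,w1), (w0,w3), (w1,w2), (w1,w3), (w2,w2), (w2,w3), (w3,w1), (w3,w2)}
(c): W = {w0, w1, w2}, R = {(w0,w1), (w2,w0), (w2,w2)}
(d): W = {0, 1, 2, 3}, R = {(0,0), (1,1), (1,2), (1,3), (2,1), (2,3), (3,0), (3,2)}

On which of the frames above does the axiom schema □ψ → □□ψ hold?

(a)

Frame correspondent (Sahlqvist): ∀x ∀y ∀z (Rxy ∧ Ryz → Rxz) — i.e. transitivity.
(a): condition met.
(b): fails — Rw3w1 and Rw1w3 but not Rw3w3.
(c): fails — Rw2w0 and Rw0w1 but not Rw2w1.
(d): fails — R32 and R23 but not R33.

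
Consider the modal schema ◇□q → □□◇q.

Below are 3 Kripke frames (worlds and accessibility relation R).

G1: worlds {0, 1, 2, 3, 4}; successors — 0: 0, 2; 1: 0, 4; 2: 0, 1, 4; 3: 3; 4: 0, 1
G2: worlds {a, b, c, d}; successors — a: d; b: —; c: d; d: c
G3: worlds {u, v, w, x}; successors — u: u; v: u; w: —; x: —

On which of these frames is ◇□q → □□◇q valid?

G1, G3

The schema corresponds to a generalized confluence (Geach) condition: ∀x ∀y ∀z ((xRy ∧ xR²z) → ∃w (yRw ∧ zRw)).
G1: condition met.
G2: fails — aRd, aR²c but no w with dRw and cRw.
G3: condition met.
Valid on: G1, G3.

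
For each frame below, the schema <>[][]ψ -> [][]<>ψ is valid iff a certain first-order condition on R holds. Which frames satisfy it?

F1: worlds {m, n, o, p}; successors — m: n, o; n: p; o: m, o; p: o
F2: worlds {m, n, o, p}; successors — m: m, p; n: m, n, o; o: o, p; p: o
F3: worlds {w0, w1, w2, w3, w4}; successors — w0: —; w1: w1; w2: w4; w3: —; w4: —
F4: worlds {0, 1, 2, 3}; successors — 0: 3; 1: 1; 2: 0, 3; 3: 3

F2, F3, F4

The schema corresponds to a generalized confluence (Geach) condition: forall x forall y forall z ((xRy & x R^2 z) -> exists w (y R^2 w & zRw)).
F1: fails — oRo, oR²n but no w with oR²w and nRw.
F2: satisfies the condition.
F3: satisfies the condition.
F4: satisfies the condition.
Valid on: F2, F3, F4.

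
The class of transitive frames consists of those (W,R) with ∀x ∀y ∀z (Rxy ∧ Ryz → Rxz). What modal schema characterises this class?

A defining formula is □q → □□q (the 4 axiom).
Suppose □q→□□q is valid. Take Rxy, Ryz and set V(q)={w : Rxw}. Then □q at x, so □□q at x, so □q at y, so q at z, i.e. Rxz.

□q → □□q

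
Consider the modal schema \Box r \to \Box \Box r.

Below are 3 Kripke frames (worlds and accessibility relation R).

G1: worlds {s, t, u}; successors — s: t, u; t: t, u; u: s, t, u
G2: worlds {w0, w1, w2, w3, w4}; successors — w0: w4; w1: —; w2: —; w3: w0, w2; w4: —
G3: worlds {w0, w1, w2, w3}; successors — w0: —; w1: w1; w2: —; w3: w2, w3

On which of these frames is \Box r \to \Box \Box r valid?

The schema corresponds to transitivity: \forall x \forall y \forall z (Rxy \wedge Ryz \to Rxz).
G1: fails — Rtu and Rus but not Rts.
G2: fails — Rw3w0 and Rw0w4 but not Rw3w4.
G3: satisfies the condition.

G3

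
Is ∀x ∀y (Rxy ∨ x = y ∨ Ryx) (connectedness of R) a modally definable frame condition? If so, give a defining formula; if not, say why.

No

Any modally definable frame class is closed under disjoint unions.
Take 2 disjoint single-world reflexive frames: each is trivially connected, but their disjoint union has 2 worlds with no edge between distinct components, so it is not connected.
So the class is not modally definable.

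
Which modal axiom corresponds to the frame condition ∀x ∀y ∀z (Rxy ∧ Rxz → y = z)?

◇q → □q

This is partial functionality; the standard corresponding axiom is CD: ◇q → □q.
Suppose ◇q→□q is valid. Take Rxy, Rxz and set V(q)={y}. Then ◇q at x, so □q at x, so q at z, i.e. z=y.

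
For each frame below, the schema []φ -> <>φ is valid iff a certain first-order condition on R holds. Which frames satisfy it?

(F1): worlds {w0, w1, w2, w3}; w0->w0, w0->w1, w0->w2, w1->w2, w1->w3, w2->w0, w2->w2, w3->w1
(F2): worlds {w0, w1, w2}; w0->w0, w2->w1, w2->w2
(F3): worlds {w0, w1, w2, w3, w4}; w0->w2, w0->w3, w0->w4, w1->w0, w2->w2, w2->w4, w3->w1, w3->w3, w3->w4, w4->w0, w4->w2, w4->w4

(F1), (F3)

This is the axiom for seriality; its first-order frame correspondent is forall x exists y Rxy.
(F1): holds.
(F2): fails — world w1 has no successor.
(F3): holds.
Valid on: (F1), (F3).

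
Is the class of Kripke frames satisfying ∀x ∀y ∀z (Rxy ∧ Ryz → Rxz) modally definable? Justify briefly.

This is a Sahlqvist condition; the 4 axiom □p → □□p defines it.
Suppose □p→□□p is valid. Take Rxy, Ryz and set V(p)={w : Rxw}. Then □p at x, so □□p at x, so □p at y, so p at z, i.e. Rxz.

Definable; □p → □□p defines it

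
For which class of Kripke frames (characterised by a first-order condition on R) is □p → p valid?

Reflexivity

Suppose □p→p is valid. At any x set V(p)={w : Rxw}. Then □p holds at x, so p holds at x, i.e. Rxx.
The converse is a direct semantic check.
Frame condition: ∀x Rxx.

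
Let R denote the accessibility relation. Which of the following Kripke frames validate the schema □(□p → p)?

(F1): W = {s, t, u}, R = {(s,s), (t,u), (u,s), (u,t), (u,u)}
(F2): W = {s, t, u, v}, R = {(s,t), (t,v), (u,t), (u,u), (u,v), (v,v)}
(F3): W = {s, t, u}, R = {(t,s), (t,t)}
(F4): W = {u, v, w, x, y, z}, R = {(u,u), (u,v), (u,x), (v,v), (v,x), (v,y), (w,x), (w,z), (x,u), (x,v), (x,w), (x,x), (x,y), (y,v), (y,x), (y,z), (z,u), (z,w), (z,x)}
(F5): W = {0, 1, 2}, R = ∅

(F5)

The schema corresponds to shift-reflexivity: ∀x ∀y (Rxy → Ryy).
(F1): fails — Rut but not Rtt.
(F2): fails — Rut but not Rtt.
(F3): fails — Rts but not Rss.
(F4): fails — Rxy but not Ryy.
(F5): holds.
Valid on: (F5).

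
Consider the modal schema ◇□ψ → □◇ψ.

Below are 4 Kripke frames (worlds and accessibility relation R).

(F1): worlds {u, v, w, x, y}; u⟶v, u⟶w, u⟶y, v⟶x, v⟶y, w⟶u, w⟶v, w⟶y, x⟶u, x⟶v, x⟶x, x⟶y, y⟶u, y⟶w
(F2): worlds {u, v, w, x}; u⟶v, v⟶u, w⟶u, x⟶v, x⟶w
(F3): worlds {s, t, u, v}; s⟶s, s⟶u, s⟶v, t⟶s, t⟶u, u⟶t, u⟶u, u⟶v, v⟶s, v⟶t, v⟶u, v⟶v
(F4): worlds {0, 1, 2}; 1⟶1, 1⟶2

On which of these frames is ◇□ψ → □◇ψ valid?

The schema corresponds to convergence: ∀x ∀y ∀z (Rxy ∧ Rxz → ∃w (Ryw ∧ Rzw)).
(F1): fails — Ruv and Ruy but v and y have no common successor.
(F2): condition met.
(F3): condition met.
(F4): fails — R12 and R12 but 2 and 2 have no common successor.
Valid on: (F2), (F3).

(F2), (F3)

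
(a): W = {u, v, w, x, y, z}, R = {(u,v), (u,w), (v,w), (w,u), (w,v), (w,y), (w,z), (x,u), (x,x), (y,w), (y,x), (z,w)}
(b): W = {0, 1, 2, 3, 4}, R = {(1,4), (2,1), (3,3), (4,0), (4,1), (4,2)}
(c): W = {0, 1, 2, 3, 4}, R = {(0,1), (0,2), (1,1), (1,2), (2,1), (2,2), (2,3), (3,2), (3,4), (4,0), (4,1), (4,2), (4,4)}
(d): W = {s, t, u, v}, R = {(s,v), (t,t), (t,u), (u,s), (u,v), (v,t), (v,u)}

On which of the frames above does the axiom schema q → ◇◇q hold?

This is the axiom for a generalized confluence (Geach) condition; its first-order frame correspondent is ∀x ∃w (x = w ∧ xR²w).
(a): satisfies the condition.
(b): fails — at 0 but no w with 0=w and 0R²w.
(c): fails — at 0 but no w with 0=w and 0R²w.
(d): fails — at s but no w with s=w and sR²w.
Valid on: (a).

(a)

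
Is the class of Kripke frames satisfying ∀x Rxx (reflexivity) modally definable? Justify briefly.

Yes: it is reflexivity, defined by the T schema □r → r.
Suppose □r→r is valid. At any x set V(r)={w : Rxw}. Then □r holds at x, so r holds at x, i.e. Rxx.

Yes, by □r → r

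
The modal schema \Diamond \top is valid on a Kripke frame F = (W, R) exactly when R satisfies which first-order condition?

seriality: \forall x \exists y Rxy

◇⊤ holds at w iff w has a successor, so frame-validity of ◇⊤ is exactly seriality. Equivalently via □A → ◇A:
Suppose □A→◇A is valid. At any x set V(A)=W. Then □A at x, so ◇A at x, so x has a successor.
Conversely, any frame satisfying \forall x \exists y Rxy validates the schema.
So the correspondent is seriality.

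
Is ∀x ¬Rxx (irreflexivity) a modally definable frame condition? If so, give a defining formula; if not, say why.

No

Any modally definable frame class is closed under surjective bounded morphisms.
The 2-cycle (worlds a,b with a→b→a) is irreflexive, and the map sending every world to a single reflexive point • is a surjective bounded morphism (forth: every edge maps to (•,•); back: every world has a successor). So any modal formula valid on the 2-cycle is also valid on the reflexive point, which is not irreflexive.
So the class is not modally definable.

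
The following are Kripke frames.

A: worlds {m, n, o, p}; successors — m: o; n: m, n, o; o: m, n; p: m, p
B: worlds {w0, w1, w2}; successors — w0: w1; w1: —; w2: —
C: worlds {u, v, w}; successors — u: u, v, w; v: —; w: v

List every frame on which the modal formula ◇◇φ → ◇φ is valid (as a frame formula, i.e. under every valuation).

B, C

Frame correspondent (Sahlqvist): ∀x ∀y ∀z (Rxy ∧ Ryz → Rxz) — i.e. transitivity.
A: fails — Rom and Rmo but not Roo.
B: condition met.
C: condition met.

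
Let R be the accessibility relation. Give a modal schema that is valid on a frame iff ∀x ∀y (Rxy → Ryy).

This is shift-reflexivity; the standard corresponding axiom is T□: □(□ψ → ψ).
Suppose □(□ψ→ψ) is valid. Take Rxy and set V(ψ)={w : Ryw}. Then at y, □ψ holds; since □(□ψ→ψ) at x, □ψ→ψ at y, so ψ at y, i.e. Ryy.

□(□ψ → ψ)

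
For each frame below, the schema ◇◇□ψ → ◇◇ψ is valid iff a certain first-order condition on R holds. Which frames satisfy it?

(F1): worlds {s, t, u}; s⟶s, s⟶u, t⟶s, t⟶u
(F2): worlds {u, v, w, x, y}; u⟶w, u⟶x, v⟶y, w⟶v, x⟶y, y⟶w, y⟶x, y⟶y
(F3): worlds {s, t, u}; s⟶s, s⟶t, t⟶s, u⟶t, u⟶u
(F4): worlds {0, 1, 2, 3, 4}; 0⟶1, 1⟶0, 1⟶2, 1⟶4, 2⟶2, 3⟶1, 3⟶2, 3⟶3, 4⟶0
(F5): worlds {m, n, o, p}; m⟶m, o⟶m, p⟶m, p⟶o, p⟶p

The schema corresponds to a generalized confluence (Geach) condition: ∀x ∀y (xR²y → ∃w (yRw ∧ xR²w)).
(F1): fails — sR²u but no w with uRw and sR²w.
(F2): fails — vR²w but no t with wRt and vR²t.
(F3): condition met.
(F4): fails — 0R²0 but no w with 0Rw and 0R²w.
(F5): condition met.

(F3), (F5)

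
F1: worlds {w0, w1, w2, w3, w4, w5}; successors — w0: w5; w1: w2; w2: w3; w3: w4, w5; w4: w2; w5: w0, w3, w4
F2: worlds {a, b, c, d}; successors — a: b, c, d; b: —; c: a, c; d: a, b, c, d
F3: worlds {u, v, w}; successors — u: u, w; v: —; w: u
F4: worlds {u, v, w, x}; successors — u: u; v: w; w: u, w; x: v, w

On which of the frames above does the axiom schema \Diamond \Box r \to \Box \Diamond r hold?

This is the axiom for convergence; its first-order frame correspondent is \forall x \forall y \forall z (Rxy \wedge Rxz \to \exists w (Ryw \wedge Rzw)).
F1: fails — Rw3w5 and Rw3w4 but w5 and w4 have no common successor.
F2: fails — Rab and Rab but b and b have no common successor.
F3: satisfies the condition.
F4: satisfies the condition.
Valid on: F3, F4.

F3, F4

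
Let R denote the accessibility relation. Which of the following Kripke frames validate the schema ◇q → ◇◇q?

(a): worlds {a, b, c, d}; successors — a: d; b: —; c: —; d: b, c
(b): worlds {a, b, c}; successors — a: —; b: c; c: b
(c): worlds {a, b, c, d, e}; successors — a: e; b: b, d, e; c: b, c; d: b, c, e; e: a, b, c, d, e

This is the axiom for a generalized confluence (Geach) condition; its first-order frame correspondent is ∀x ∀y (xRy → ∃w (y = w ∧ xR²w)).
(a): fails — aRd but no w with d=w and aR²w.
(b): fails — bRc but no w with c=w and bR²w.
(c): holds.
Valid on: (c).

(c)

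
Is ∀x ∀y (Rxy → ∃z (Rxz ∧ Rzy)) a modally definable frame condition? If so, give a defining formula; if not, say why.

This is a Sahlqvist condition; the C4 axiom □□p → □p defines it.
Suppose □□p→□p is valid. Take Rxy and set V(p)={w : xR²w}. Then □□p at x, so □p at x, so p at y, i.e. ∃z(Rxz∧Rzy).

Yes, by □□p → □p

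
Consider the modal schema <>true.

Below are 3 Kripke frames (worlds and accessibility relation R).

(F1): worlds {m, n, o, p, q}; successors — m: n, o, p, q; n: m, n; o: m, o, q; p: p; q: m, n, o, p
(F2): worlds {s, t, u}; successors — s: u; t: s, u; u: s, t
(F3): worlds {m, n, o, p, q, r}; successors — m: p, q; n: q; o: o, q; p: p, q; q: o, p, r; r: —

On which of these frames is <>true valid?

(F1), (F2)

Frame correspondent (Sahlqvist): forall x exists y Rxy — i.e. seriality.
(F1): holds.
(F2): holds.
(F3): fails — world r has no successor.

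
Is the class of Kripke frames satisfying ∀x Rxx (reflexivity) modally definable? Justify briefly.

Definable; □p → p defines it

The condition is reflexivity. A defining modal formula is □p → p.
Suppose □p→p is valid. At any x set V(p)={w : Rxw}. Then □p holds at x, so p holds at x, i.e. Rxx.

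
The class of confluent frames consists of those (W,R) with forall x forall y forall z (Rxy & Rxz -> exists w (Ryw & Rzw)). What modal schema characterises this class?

The condition is convergence. The .2 schema ◇□ψ → □◇ψ defines it.
Suppose ◇□ψ→□◇ψ is valid. Take Rxy, Rxz and set V(ψ)={w : Ryw}. Then □ψ at y so ◇□ψ at x, so □◇ψ at x, so ◇ψ at z, giving w with Rzw and Ryw.

◇□ψ → □◇ψ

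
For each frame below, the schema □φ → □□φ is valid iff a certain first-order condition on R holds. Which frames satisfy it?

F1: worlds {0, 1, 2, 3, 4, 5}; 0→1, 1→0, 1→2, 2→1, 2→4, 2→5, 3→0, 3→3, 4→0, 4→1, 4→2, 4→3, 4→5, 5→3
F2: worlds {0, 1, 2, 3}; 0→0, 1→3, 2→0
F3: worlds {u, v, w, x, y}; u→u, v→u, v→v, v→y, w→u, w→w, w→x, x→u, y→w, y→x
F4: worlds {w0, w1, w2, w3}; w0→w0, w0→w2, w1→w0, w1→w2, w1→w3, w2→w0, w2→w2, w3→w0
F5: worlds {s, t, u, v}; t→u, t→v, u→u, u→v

F2, F5

This is the axiom for transitivity; its first-order frame correspondent is ∀x ∀y ∀z (Rxy ∧ Ryz → Rxz).
F1: fails — R10 and R01 but not R11.
F2: ✓.
F3: fails — Ryx and Rxu but not Ryu.
F4: fails — Rw3w0 and Rw0w2 but not Rw3w2.
F5: ✓.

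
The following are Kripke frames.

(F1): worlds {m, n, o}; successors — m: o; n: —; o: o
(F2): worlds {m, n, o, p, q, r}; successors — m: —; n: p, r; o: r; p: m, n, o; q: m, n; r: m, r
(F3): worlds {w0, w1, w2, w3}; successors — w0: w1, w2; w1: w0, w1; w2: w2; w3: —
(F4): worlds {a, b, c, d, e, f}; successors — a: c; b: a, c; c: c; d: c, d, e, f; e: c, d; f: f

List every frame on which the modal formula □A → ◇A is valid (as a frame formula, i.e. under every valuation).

The schema corresponds to seriality: ∀x ∃y Rxy.
(F1): fails — world n has no successor.
(F2): fails — world m has no successor.
(F3): fails — world w3 has no successor.
(F4): condition met.

(F4)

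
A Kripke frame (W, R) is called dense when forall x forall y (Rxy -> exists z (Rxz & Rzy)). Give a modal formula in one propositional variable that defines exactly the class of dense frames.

A defining formula is □□r → □r (the C4 axiom).

□□r → □r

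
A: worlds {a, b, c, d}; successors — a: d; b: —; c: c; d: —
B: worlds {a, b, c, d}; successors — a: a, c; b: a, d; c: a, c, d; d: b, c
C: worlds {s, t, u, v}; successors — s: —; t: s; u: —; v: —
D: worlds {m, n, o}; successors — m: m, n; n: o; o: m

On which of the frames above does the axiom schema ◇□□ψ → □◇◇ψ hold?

This is the axiom for a generalized confluence (Geach) condition; its first-order frame correspondent is ∀x ∀y ∀z ((xRy ∧ xRz) → ∃w (yR²w ∧ zR²w)).
A: fails — aRd, aRd but no w with dR²w and dR²w.
B: condition met.
C: fails — tRs, tRs but no w with sR²w and sR²w.
D: condition met.
Valid on: B, D.

B, D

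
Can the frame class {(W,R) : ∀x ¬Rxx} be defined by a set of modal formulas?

Any modally definable frame class is closed under surjective bounded morphisms.
The 3-cycle (worlds s,t,u with s→t→u→s) is irreflexive, and the map sending every world to a single reflexive point • is a surjective bounded morphism (forth: every edge maps to (•,•); back: every world has a successor). So any modal formula valid on the 3-cycle is also valid on the reflexive point, which is not irreflexive.
Hence irreflexivity is not modally definable.

No — not modally definable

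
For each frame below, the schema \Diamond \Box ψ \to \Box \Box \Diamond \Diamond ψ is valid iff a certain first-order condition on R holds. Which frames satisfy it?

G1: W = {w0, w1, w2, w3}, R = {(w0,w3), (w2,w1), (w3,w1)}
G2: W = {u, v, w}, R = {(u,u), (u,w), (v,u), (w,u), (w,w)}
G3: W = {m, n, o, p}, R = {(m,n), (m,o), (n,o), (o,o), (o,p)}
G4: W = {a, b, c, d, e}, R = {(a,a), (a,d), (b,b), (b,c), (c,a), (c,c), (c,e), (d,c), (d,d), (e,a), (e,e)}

G2

This is the axiom for a generalized confluence (Geach) condition; its first-order frame correspondent is \forall x \forall y \forall z ((xRy \wedge x R^2 z) \to \exists w (yRw \wedge z R^2 w)).
G1: fails — w0Rw3, w0R²w1 but no w with w3Rw and w1R²w.
G2: satisfies the condition.
G3: fails — mRn, mR²p but no w with nRw and pR²w.
G4: fails — bRb, bR²e but no w with bRw and eR²w.
Valid on: G2.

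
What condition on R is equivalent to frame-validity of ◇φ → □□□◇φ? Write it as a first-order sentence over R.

∀x ∀y ∀z ((xRy ∧ xR³z) → ∃w (y = w ∧ zRw))

This is a Sahlqvist (Geach-type) schema ◇^1□^0φ → □^3◇^1φ.
First-order correspondent: ∀x ∀y ∀z ((xRy ∧ xR³z) → ∃w (y = w ∧ zRw)).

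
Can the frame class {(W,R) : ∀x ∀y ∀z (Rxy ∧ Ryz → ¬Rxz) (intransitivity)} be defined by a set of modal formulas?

If a class were modally definable it would be closed under surjective bounded morphisms (Goldblatt–Thomason).
The 3-cycle (worlds s,t,u with s→t→u→s) is intransitive. Mapping every world to a single reflexive point • is a surjective bounded morphism; the reflexive point is not intransitive (R••∧R•• but R••).
Hence intransitivity is not modally definable.

No — not modally definable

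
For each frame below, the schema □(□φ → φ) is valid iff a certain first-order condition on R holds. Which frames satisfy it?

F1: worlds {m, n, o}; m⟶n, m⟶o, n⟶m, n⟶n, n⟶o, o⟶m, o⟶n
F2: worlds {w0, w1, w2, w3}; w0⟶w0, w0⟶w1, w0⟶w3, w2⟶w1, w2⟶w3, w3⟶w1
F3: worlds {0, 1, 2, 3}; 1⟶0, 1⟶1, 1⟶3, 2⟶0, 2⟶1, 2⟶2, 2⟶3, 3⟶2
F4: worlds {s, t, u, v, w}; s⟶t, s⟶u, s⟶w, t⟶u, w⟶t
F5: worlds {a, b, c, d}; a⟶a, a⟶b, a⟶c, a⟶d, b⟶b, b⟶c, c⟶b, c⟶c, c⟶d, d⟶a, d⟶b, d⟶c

The schema corresponds to shift-reflexivity: ∀x ∀y (Rxy → Ryy).
F1: fails — Rom but not Rmm.
F2: fails — Rw3w1 but not Rw1w1.
F3: fails — R10 but not R00.
F4: fails — Rwt but not Rtt.
F5: fails — Rcd but not Rdd.
Valid on no frame.

none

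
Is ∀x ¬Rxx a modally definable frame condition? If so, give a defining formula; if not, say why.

Not definable by any modal formula

If a class were modally definable it would be closed under surjective bounded morphisms (Goldblatt–Thomason).
The 5-cycle (worlds w0,w1,w2,w3,w4 with w0→w1→w2→w3→w4→w0) is irreflexive, and the map sending every world to a single reflexive point • is a surjective bounded morphism (forth: every edge maps to (•,•); back: every world has a successor). So any modal formula valid on the 5-cycle is also valid on the reflexive point, which is not irreflexive.
Hence irreflexivity is not modally definable.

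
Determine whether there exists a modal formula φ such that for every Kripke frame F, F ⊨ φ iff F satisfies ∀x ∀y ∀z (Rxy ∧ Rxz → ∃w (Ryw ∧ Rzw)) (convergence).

This is a Sahlqvist condition; the .2 axiom ◇□p → □◇p defines it.
Suppose ◇□p→□◇p is valid. Take Rxy, Rxz and set V(p)={w : Ryw}. Then □p at y so ◇□p at x, so □◇p at x, so ◇p at z, giving w with Rzw and Ryw.

Yes, by ◇□p → □◇p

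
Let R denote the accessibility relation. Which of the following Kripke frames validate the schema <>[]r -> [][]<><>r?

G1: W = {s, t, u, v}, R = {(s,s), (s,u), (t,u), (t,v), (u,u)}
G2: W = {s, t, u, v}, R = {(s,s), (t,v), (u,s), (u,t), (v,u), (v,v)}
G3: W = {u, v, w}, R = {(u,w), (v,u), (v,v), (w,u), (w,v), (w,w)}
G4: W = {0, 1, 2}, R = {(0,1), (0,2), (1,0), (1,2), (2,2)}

G3, G4

This is the axiom for a generalized confluence (Geach) condition; its first-order frame correspondent is forall x forall y forall z ((xRy & x R^2 z) -> exists w (yRw & z R^2 w)).
G1: fails — tRv, tR²u but no w with vRw and uR²w.
G2: fails — uRt, uR²s but no w with tRw and sR²w.
G3: ✓.
G4: ✓.
Valid on: G3, G4.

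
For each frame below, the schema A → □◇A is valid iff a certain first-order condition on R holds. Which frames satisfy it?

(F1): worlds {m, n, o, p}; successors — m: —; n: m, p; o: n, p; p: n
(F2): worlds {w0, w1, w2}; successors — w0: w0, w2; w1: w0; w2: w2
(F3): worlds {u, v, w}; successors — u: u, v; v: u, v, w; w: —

none

The schema corresponds to symmetry: ∀x ∀y (Rxy → Ryx).
(F1): fails — Ron but not Rno.
(F2): fails — Rw0w2 but not Rw2w0.
(F3): fails — Rvw but not Rwv.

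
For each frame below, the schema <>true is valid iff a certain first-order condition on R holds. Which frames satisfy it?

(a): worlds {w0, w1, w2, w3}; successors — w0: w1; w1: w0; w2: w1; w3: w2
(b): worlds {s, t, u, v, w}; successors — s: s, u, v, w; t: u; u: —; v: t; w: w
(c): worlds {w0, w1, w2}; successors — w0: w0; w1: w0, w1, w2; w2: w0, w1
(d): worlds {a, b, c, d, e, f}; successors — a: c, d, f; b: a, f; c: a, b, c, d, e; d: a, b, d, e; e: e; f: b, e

This is the axiom for seriality; its first-order frame correspondent is forall x exists y Rxy.
(a): condition met.
(b): fails — world u has no successor.
(c): condition met.
(d): condition met.

(a), (c), (d)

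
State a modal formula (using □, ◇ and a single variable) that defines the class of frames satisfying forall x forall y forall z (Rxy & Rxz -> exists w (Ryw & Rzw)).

The condition is convergence. The .2 schema ◇□r → □◇r defines it.
Suppose ◇□r→□◇r is valid. Take Rxy, Rxz and set V(r)={w : Ryw}. Then □r at y so ◇□r at x, so □◇r at x, so ◇r at z, giving w with Rzw and Ryw.

◇□r → □◇r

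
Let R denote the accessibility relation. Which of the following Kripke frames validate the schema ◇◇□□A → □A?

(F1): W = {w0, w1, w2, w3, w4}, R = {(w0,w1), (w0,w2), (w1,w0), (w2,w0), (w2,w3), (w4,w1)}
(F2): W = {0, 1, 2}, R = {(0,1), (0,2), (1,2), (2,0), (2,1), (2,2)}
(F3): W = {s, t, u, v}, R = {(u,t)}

(F2), (F3)

The schema corresponds to a generalized confluence (Geach) condition: ∀x ∀y ∀z ((xR²y ∧ xRz) → ∃w (yR²w ∧ z = w)).
(F1): fails — w0R²w0, w0Rw1 but no w with w0R²w and w1=w.
(F2): ✓.
(F3): ✓.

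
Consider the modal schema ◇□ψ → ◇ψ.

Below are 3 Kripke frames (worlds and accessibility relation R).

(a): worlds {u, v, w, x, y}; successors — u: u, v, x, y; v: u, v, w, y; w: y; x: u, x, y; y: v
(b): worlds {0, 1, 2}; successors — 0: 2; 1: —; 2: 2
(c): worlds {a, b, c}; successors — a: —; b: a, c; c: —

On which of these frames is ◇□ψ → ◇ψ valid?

(b)

Frame correspondent (Sahlqvist): ∀x ∀y (xRy → ∃w (yRw ∧ xRw)) — i.e. a generalized confluence (Geach) condition.
(a): fails — wRy but no t with yRt and wRt.
(b): ✓.
(c): fails — bRa but no w with aRw and bRw.
Valid on: (b).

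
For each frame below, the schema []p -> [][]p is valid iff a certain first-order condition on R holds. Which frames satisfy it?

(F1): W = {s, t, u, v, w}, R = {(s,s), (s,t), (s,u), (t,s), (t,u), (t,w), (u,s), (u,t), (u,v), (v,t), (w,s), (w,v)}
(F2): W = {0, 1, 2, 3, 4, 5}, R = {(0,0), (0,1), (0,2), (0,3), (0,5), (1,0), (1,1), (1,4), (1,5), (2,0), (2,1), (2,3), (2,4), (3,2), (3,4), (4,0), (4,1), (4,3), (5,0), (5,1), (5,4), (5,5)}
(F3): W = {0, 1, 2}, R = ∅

Frame correspondent (Sahlqvist): forall x forall y forall z (Rxy & Ryz -> Rxz) — i.e. transitivity.
(F1): fails — Rut and Rtw but not Ruw.
(F2): fails — R34 and R40 but not R30.
(F3): condition met.
Valid on: (F3).

(F3)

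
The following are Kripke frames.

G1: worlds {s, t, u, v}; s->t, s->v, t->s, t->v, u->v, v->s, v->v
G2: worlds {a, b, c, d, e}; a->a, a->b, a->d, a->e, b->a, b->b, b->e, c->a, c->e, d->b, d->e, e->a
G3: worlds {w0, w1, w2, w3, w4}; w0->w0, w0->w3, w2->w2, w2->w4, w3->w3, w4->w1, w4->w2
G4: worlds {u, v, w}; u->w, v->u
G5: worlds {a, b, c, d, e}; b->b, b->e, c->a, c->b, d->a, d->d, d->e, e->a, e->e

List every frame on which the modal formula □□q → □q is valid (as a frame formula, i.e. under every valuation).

The schema corresponds to density: ∀x ∀y (Rxy → ∃z (Rxz ∧ Rzy)).
G1: fails — Rst but no z with Rsz and Rzt.
G2: ✓.
G3: fails — Rw4w1 but no z with Rw4z and Rzw1.
G4: fails — Rvu but no z with Rvz and Rzu.
G5: fails — Rca but no z with Rcz and Rza.
Valid on: G2.

G2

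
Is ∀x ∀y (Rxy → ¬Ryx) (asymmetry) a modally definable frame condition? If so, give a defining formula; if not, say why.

No

Modal frame validity is preserved under surjective bounded morphisms.
The 5-cycle (worlds w0,w1,w2,w3,w4 with w0→w1→w2→w3→w4→w0) is asymmetric. Mapping every world to a single reflexive point • is a surjective bounded morphism, and the reflexive point is not asymmetric (R•• but asymmetry requires ¬R••).
Hence asymmetry is not modally definable.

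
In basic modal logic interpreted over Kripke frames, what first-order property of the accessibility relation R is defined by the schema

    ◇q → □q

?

This schema is the CD axiom.
Its frame correspondent is partial functionality — ∀x ∀y ∀z (Rxy ∧ Rxz → y = z).

Partial functionality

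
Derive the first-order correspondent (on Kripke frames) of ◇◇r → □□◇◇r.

This is a Sahlqvist (Geach-type) schema ◇^2□^0r → □^2◇^2r.
Minimal-valuation argument: fix x; take any y with xR^2y and any z with xR^2z. Set V(r) to the set of worlds R-reachable from y in exactly 0 steps. Then □^0r holds at y, so the antecedent holds at x; validity forces ◇^2r at z, giving a w with zR^2w and yR^0w.
First-order correspondent: ∀x ∀y ∀z ((xR²y ∧ xR²z) → ∃w (y = w ∧ zR²w)).

∀x ∀y ∀z ((xR²y ∧ xR²z) → ∃w (y = w ∧ zR²w))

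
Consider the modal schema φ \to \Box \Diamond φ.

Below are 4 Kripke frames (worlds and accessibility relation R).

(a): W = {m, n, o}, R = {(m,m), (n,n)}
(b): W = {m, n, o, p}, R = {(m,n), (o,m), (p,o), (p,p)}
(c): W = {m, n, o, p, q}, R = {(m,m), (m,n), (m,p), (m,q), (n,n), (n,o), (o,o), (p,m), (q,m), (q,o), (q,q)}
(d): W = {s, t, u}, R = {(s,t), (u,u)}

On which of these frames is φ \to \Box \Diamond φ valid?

This is the axiom for symmetry; its first-order frame correspondent is \forall x \forall y (Rxy \to Ryx).
(a): holds.
(b): fails — Rom but not Rmo.
(c): fails — Rno but not Ron.
(d): fails — Rst but not Rts.
Valid on: (a).

(a)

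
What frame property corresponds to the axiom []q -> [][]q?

transitivity: forall x forall y forall z (Rxy & Ryz -> Rxz)

Suppose □q→□□q is valid. Take Rxy, Ryz and set V(q)={w : Rxw}. Then □q at x, so □□q at x, so □q at y, so q at z, i.e. Rxz.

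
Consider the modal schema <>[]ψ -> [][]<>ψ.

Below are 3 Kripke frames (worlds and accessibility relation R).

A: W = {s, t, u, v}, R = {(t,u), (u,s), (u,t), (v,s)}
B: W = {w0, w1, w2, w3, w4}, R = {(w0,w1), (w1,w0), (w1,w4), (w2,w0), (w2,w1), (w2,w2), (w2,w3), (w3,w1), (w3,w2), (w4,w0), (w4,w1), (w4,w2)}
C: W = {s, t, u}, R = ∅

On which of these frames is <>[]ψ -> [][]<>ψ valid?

The schema corresponds to a generalized confluence (Geach) condition: forall x forall y forall z ((xRy & x R^2 z) -> exists w (yRw & zRw)).
A: fails — tRu, tR²s but no w with uRw and sRw.
B: fails — w0Rw1, w0R²w0 but no w with w1Rw and w0Rw.
C: satisfies the condition.
Valid on: C.

C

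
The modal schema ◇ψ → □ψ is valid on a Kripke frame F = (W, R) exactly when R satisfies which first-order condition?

Suppose ◇ψ→□ψ is valid. Take Rxy, Rxz and set V(ψ)={y}. Then ◇ψ at x, so □ψ at x, so ψ at z, i.e. z=y.

partial functionality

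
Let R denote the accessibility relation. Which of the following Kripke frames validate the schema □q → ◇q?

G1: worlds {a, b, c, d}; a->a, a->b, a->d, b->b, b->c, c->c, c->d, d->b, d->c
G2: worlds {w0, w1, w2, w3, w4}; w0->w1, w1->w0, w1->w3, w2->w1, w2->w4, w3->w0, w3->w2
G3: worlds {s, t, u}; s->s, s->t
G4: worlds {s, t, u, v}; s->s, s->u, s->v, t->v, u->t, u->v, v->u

G1, G4

Frame correspondent (Sahlqvist): ∀x ∃y Rxy — i.e. seriality.
G1: ✓.
G2: fails — world w4 has no successor.
G3: fails — world t has no successor.
G4: ✓.
Valid on: G1, G4.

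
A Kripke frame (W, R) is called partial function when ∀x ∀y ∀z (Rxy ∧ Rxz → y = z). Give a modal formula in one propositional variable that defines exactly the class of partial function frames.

◇r → □r

This is partial functionality; the standard corresponding axiom is CD: ◇r → □r.
Suppose ◇r→□r is valid. Take Rxy, Rxz and set V(r)={y}. Then ◇r at x, so □r at x, so r at z, i.e. z=y.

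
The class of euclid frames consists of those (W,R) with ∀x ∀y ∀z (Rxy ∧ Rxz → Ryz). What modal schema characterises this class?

◇p → □◇p

The condition is the Euclidean property. The 5 schema ◇p → □◇p defines it.
Suppose ◇p→□◇p is valid. Take Rxy, Rxz and set V(p)={y}. Then ◇p at x, so □◇p at x, so ◇p at z, so some w with Rzw has p; w=y, i.e. Rzy. By symmetry of the argument, Ryz.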